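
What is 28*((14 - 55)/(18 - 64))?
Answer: 574/23 ≈ 24.957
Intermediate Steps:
28*((14 - 55)/(18 - 64)) = 28*(-41/(-46)) = 28*(-41*(-1/46)) = 28*(41/46) = 574/23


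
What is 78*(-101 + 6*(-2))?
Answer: -8814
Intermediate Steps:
78*(-101 + 6*(-2)) = 78*(-101 - 12) = 78*(-113) = -8814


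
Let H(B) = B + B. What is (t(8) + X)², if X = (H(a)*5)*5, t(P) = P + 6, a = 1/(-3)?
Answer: 64/9 ≈ 7.1111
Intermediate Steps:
a = -⅓ ≈ -0.33333
t(P) = 6 + P
H(B) = 2*B
X = -50/3 (X = ((2*(-⅓))*5)*5 = -⅔*5*5 = -10/3*5 = -50/3 ≈ -16.667)
(t(8) + X)² = ((6 + 8) - 50/3)² = (14 - 50/3)² = (-8/3)² = 64/9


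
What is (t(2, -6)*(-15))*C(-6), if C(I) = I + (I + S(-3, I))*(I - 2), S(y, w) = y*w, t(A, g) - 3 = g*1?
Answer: -4590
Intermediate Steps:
t(A, g) = 3 + g (t(A, g) = 3 + g*1 = 3 + g)
S(y, w) = w*y
C(I) = I - 2*I*(-2 + I) (C(I) = I + (I + I*(-3))*(I - 2) = I + (I - 3*I)*(-2 + I) = I + (-2*I)*(-2 + I) = I - 2*I*(-2 + I))
(t(2, -6)*(-15))*C(-6) = ((3 - 6)*(-15))*(-6*(5 - 2*(-6))) = (-3*(-15))*(-6*(5 + 12)) = 45*(-6*17) = 45*(-102) = -4590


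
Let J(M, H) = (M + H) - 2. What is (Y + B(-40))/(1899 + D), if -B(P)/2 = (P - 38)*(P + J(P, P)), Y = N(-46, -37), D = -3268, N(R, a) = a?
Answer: 19069/1369 ≈ 13.929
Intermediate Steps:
J(M, H) = -2 + H + M (J(M, H) = (H + M) - 2 = -2 + H + M)
Y = -37
B(P) = -2*(-38 + P)*(-2 + 3*P) (B(P) = -2*(P - 38)*(P + (-2 + P + P)) = -2*(-38 + P)*(P + (-2 + 2*P)) = -2*(-38 + P)*(-2 + 3*P))
(Y + B(-40))/(1899 + D) = (-37 + (-152 - 6*(-40)² + 232*(-40)))/(1899 - 3268) = (-37 + (-152 - 6*1600 - 9280))/(-1369) = (-37 + (-152 - 9600 - 9280))*(-1/1369) = (-37 - 19032)*(-1/1369) = -19069*(-1/1369) = 19069/1369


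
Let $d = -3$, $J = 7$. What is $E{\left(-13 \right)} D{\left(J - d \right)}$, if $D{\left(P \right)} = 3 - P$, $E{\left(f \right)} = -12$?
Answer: $84$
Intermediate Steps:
$E{\left(-13 \right)} D{\left(J - d \right)} = - 12 \left(3 - \left(7 - -3\right)\right) = - 12 \left(3 - \left(7 + 3\right)\right) = - 12 \left(3 - 10\right) = \left(-12\right) \left(-7\right) = 84$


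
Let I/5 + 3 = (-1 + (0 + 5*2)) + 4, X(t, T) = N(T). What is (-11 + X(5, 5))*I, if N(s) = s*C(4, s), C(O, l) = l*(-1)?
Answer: -1800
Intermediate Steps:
C(O, l) = -l
N(s) = -s² (N(s) = s*(-s) = -s²)
X(t, T) = -T²
I = 50 (I = -15 + 5*((-1 + (0 + 5*2)) + 4) = -15 + 5*((-1 + (0 + 10)) + 4) = -15 + 5*((-1 + 10) + 4) = -15 + 5*(9 + 4) = -15 + 5*13 = -15 + 65 = 50)
(-11 + X(5, 5))*I = (-11 - 1*5²)*50 = (-11 - 1*25)*50 = (-11 - 25)*50 = -36*50 = -1800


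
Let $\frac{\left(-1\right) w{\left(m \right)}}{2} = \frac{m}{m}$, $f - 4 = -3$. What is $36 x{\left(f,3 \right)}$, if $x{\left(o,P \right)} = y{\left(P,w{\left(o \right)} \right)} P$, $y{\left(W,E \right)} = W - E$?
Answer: $540$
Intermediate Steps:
$f = 1$ ($f = 4 - 3 = 1$)
$w{\left(m \right)} = -2$ ($w{\left(m \right)} = - 2 \frac{m}{m} = \left(-2\right) 1 = -2$)
$x{\left(o,P \right)} = P \left(2 + P\right)$ ($x{\left(o,P \right)} = \left(P - -2\right) P = \left(P + 2\right) P = \left(2 + P\right) P = P \left(2 + P\right)$)
$36 x{\left(f,3 \right)} = 36 \cdot 3 \left(2 + 3\right) = 36 \cdot 3 \cdot 5 = 36 \cdot 15 = 540$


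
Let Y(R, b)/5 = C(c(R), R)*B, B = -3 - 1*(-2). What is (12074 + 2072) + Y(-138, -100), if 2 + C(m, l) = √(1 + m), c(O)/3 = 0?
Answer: 14151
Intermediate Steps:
B = -1 (B = -3 + 2 = -1)
c(O) = 0 (c(O) = 3*0 = 0)
C(m, l) = -2 + √(1 + m)
Y(R, b) = 5 (Y(R, b) = 5*((-2 + √(1 + 0))*(-1)) = 5*((-2 + √1)*(-1)) = 5*((-2 + 1)*(-1)) = 5*(-1*(-1)) = 5*1 = 5)
(12074 + 2072) + Y(-138, -100) = (12074 + 2072) + 5 = 14146 + 5 = 14151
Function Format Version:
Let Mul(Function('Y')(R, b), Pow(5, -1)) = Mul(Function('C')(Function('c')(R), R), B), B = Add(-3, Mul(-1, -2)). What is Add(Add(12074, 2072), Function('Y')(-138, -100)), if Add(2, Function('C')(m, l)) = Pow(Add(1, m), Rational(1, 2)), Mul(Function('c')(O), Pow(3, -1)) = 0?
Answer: 14151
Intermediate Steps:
B = -1 (B = Add(-3, 2) = -1)
Function('c')(O) = 0 (Function('c')(O) = Mul(3, 0) = 0)
Function('C')(m, l) = Add(-2, Pow(Add(1, m), Rational(1, 2)))
Function('Y')(R, b) = 5 (Function('Y')(R, b) = Mul(5, Mul(Add(-2, Pow(Add(1, 0), Rational(1, 2))), -1)) = Mul(5, Mul(Add(-2, Pow(1, Rational(1, 2))), -1)) = Mul(5, Mul(Add(-2, 1), -1)) = Mul(5, Mul(-1, -1)) = Mul(5, 1) = 5)
Add(Add(12074, 2072), Function('Y')(-138, -100)) = Add(Add(12074, 2072), 5) = Add(14146, 5) = 14151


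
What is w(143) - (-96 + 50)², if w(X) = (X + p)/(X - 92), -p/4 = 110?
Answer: -36071/17 ≈ -2121.8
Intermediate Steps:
p = -440 (p = -4*110 = -440)
w(X) = (-440 + X)/(-92 + X) (w(X) = (X - 440)/(X - 92) = (-440 + X)/(-92 + X))
w(143) - (-96 + 50)² = (-440 + 143)/(-92 + 143) - (-96 + 50)² = -297/51 - 1*(-46)² = (1/51)*(-297) - 1*2116 = -99/17 - 2116 = -36071/17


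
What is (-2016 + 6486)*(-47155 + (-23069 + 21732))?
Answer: -216759240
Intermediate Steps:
(-2016 + 6486)*(-47155 + (-23069 + 21732)) = 4470*(-47155 - 1337) = 4470*(-48492) = -216759240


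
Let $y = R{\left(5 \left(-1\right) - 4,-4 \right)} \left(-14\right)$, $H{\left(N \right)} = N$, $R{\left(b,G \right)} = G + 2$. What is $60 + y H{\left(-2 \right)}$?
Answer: $4$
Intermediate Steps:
$R{\left(b,G \right)} = 2 + G$
$y = 28$ ($y = \left(2 - 4\right) \left(-14\right) = \left(-2\right) \left(-14\right) = 28$)
$60 + y H{\left(-2 \right)} = 60 + 28 \left(-2\right) = 60 - 56 = 4$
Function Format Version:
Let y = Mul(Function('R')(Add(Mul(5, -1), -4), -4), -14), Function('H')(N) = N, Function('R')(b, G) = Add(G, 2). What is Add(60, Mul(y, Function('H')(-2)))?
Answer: 4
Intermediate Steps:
Function('R')(b, G) = Add(2, G)
y = 28 (y = Mul(Add(2, -4), -14) = Mul(-2, -14) = 28)
Add(60, Mul(y, Function('H')(-2))) = Add(60, Mul(28, -2)) = Add(60, -56) = 4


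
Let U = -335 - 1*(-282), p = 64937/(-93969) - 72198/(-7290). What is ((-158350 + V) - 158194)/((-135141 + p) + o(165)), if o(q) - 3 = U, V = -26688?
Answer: 483797517120/190543460623 ≈ 2.5390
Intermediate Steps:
p = 12985562/1409535 (p = 64937*(-1/93969) - 72198*(-1/7290) = -64937/93969 + 1337/135 = 12985562/1409535 ≈ 9.2127)
U = -53 (U = -335 + 282 = -53)
o(q) = -50 (o(q) = 3 - 53 = -50)
((-158350 + V) - 158194)/((-135141 + p) + o(165)) = ((-158350 - 26688) - 158194)/((-135141 + 12985562/1409535) - 50) = (-185038 - 158194)/(-190472983873/1409535 - 50) = -343232/(-190543460623/1409535) = -343232*(-1409535/190543460623) = 483797517120/190543460623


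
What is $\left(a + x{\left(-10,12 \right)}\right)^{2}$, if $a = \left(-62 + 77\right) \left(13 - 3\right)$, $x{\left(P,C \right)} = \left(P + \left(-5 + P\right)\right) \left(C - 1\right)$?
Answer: $15625$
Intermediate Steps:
$x{\left(P,C \right)} = \left(-1 + C\right) \left(-5 + 2 P\right)$ ($x{\left(P,C \right)} = \left(-5 + 2 P\right) \left(-1 + C\right) = \left(-1 + C\right) \left(-5 + 2 P\right)$)
$a = 150$ ($a = 15 \cdot 10 = 150$)
$\left(a + x{\left(-10,12 \right)}\right)^{2} = \left(150 + \left(5 - 60 - -20 + 2 \cdot 12 \left(-10\right)\right)\right)^{2} = \left(150 + \left(5 - 60 + 20 - 240\right)\right)^{2} = \left(150 - 275\right)^{2} = \left(-125\right)^{2} = 15625$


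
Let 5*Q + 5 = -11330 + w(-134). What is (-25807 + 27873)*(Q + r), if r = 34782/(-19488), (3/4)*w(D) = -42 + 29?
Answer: -114357326003/24360 ≈ -4.6945e+6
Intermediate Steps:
w(D) = -52/3 (w(D) = 4*(-42 + 29)/3 = (4/3)*(-13) = -52/3)
r = -5797/3248 (r = 34782*(-1/19488) = -5797/3248 ≈ -1.7848)
Q = -34057/15 (Q = -1 + (-11330 - 52/3)/5 = -1 + (⅕)*(-34042/3) = -1 - 34042/15 = -34057/15 ≈ -2270.5)
(-25807 + 27873)*(Q + r) = (-25807 + 27873)*(-34057/15 - 5797/3248) = 2066*(-110704091/48720) = -114357326003/24360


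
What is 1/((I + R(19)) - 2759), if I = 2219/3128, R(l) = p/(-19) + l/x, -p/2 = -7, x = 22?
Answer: -653752/1803155105 ≈ -0.00036256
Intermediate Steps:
p = 14 (p = -2*(-7) = 14)
R(l) = -14/19 + l/22 (R(l) = 14/(-19) + l/22 = 14*(-1/19) + l*(1/22) = -14/19 + l/22)
I = 2219/3128 (I = 2219*(1/3128) = 2219/3128 ≈ 0.70940)
1/((I + R(19)) - 2759) = 1/((2219/3128 + (-14/19 + (1/22)*19)) - 2759) = 1/((2219/3128 + (-14/19 + 19/22)) - 2759) = 1/((2219/3128 + 53/418) - 2759) = 1/(546663/653752 - 2759) = 1/(-1803155105/653752) = -653752/1803155105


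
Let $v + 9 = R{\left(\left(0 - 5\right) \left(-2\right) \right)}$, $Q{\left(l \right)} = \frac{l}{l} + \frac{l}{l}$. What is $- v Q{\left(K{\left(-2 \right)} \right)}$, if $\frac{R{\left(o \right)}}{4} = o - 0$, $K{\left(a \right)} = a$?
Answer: $-62$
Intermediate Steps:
$Q{\left(l \right)} = 2$ ($Q{\left(l \right)} = 1 + 1 = 2$)
$R{\left(o \right)} = 4 o$ ($R{\left(o \right)} = 4 \left(o - 0\right) = 4 \left(o + 0\right) = 4 o$)
$v = 31$ ($v = -9 + 4 \left(0 - 5\right) \left(-2\right) = -9 + 4 \left(\left(-5\right) \left(-2\right)\right) = -9 + 4 \cdot 10 = -9 + 40 = 31$)
$- v Q{\left(K{\left(-2 \right)} \right)} = \left(-1\right) 31 \cdot 2 = \left(-31\right) 2 = -62$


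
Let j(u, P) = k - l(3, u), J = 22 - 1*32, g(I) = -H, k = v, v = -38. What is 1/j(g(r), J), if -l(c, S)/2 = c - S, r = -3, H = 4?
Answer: -1/24 ≈ -0.041667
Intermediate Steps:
l(c, S) = -2*c + 2*S (l(c, S) = -2*(c - S) = -2*c + 2*S)
k = -38
g(I) = -4 (g(I) = -1*4 = -4)
J = -10 (J = 22 - 32 = -10)
j(u, P) = -32 - 2*u (j(u, P) = -38 - (-2*3 + 2*u) = -38 - (-6 + 2*u) = -38 + (6 - 2*u) = -32 - 2*u)
1/j(g(r), J) = 1/(-32 - 2*(-4)) = 1/(-32 + 8) = 1/(-24) = -1/24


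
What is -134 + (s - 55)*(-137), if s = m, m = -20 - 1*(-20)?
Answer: 7401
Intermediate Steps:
m = 0 (m = -20 + 20 = 0)
s = 0
-134 + (s - 55)*(-137) = -134 + (0 - 55)*(-137) = -134 - 55*(-137) = -134 + 7535 = 7401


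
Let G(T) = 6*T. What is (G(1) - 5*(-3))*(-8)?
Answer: -168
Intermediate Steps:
(G(1) - 5*(-3))*(-8) = (6*1 - 5*(-3))*(-8) = (6 + 15)*(-8) = 21*(-8) = -168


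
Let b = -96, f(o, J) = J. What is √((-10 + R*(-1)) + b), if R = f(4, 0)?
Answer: I*√106 ≈ 10.296*I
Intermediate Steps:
R = 0
√((-10 + R*(-1)) + b) = √((-10 + 0*(-1)) - 96) = √((-10 + 0) - 96) = √(-10 - 96) = √(-106) = I*√106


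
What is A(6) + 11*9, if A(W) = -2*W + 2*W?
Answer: 99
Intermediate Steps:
A(W) = 0
A(6) + 11*9 = 0 + 11*9 = 0 + 99 = 99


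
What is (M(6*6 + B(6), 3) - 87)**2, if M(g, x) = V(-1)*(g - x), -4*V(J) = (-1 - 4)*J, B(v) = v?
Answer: 294849/16 ≈ 18428.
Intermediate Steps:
V(J) = 5*J/4 (V(J) = -(-1 - 4)*J/4 = -(-5)*J/4 = 5*J/4)
M(g, x) = -5*g/4 + 5*x/4 (M(g, x) = ((5/4)*(-1))*(g - x) = -5*(g - x)/4 = -5*g/4 + 5*x/4)
(M(6*6 + B(6), 3) - 87)**2 = ((-5*(6*6 + 6)/4 + (5/4)*3) - 87)**2 = ((-5*(36 + 6)/4 + 15/4) - 87)**2 = ((-5/4*42 + 15/4) - 87)**2 = ((-105/2 + 15/4) - 87)**2 = (-195/4 - 87)**2 = (-543/4)**2 = 294849/16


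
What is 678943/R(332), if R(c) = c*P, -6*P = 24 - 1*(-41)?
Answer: -2036829/10790 ≈ -188.77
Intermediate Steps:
P = -65/6 (P = -(24 - 1*(-41))/6 = -(24 + 41)/6 = -⅙*65 = -65/6 ≈ -10.833)
R(c) = -65*c/6 (R(c) = c*(-65/6) = -65*c/6)
678943/R(332) = 678943/((-65/6*332)) = 678943/(-10790/3) = 678943*(-3/10790) = -2036829/10790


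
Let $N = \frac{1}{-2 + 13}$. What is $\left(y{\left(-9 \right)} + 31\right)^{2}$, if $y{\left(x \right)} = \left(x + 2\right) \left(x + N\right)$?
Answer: $\frac{1054729}{121} \approx 8716.8$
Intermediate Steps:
$N = \frac{1}{11} \approx 0.090909$
$y{\left(x \right)} = \left(2 + x\right) \left(\frac{1}{11} + x\right)$ ($y{\left(x \right)} = \left(x + 2\right) \left(x + \frac{1}{11}\right) = \left(2 + x\right) \left(\frac{1}{11} + x\right)$)
$\left(y{\left(-9 \right)} + 31\right)^{2} = \left(\left(\frac{2}{11} + \left(-9\right)^{2} + \frac{23}{11} \left(-9\right)\right) + 31\right)^{2} = \left(\left(\frac{2}{11} + 81 - \frac{207}{11}\right) + 31\right)^{2} = \left(\frac{686}{11} + 31\right)^{2} = \left(\frac{1027}{11}\right)^{2} = \frac{1054729}{121}$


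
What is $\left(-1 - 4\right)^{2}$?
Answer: $25$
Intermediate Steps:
$\left(-1 - 4\right)^{2} = \left(-5\right)^{2} = 25$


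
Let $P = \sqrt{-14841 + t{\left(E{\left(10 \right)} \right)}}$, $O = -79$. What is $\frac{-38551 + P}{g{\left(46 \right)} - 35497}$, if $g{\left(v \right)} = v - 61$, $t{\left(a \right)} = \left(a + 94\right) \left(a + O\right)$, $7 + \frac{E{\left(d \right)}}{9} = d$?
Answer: $\frac{38551}{35512} - \frac{i \sqrt{21133}}{35512} \approx 1.0856 - 0.0040936 i$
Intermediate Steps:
$E{\left(d \right)} = -63 + 9 d$
$t{\left(a \right)} = \left(-79 + a\right) \left(94 + a\right)$ ($t{\left(a \right)} = \left(a + 94\right) \left(a - 79\right) = \left(94 + a\right) \left(-79 + a\right) = \left(-79 + a\right) \left(94 + a\right)$)
$g{\left(v \right)} = -61 + v$
$P = i \sqrt{21133}$ ($P = \sqrt{-14841 + \left(-7426 + \left(-63 + 9 \cdot 10\right)^{2} + 15 \left(-63 + 9 \cdot 10\right)\right)} = \sqrt{-14841 + \left(-7426 + \left(-63 + 90\right)^{2} + 15 \left(-63 + 90\right)\right)} = \sqrt{-14841 + \left(-7426 + 27^{2} + 15 \cdot 27\right)} = \sqrt{-14841 + \left(-7426 + 729 + 405\right)} = \sqrt{-14841 - 6292} = \sqrt{-21133} = i \sqrt{21133} \approx 145.37 i$)
$\frac{-38551 + P}{g{\left(46 \right)} - 35497} = \frac{-38551 + i \sqrt{21133}}{\left(-61 + 46\right) - 35497} = \frac{-38551 + i \sqrt{21133}}{-15 - 35497} = \frac{-38551 + i \sqrt{21133}}{-35512} = \left(-38551 + i \sqrt{21133}\right) \left(- \frac{1}{35512}\right) = \frac{38551}{35512} - \frac{i \sqrt{21133}}{35512}$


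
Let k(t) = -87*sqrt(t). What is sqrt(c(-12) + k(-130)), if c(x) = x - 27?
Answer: sqrt(-39 - 87*I*sqrt(130)) ≈ 21.837 - 22.713*I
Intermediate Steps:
c(x) = -27 + x
sqrt(c(-12) + k(-130)) = sqrt((-27 - 12) - 87*I*sqrt(130)) = sqrt(-39 - 87*I*sqrt(130))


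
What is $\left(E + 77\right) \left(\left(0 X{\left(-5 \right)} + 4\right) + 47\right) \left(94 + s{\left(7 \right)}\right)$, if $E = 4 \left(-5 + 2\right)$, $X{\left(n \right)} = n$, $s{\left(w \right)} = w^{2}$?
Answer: $474045$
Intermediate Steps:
$E = -12$ ($E = 4 \left(-3\right) = -12$)
$\left(E + 77\right) \left(\left(0 X{\left(-5 \right)} + 4\right) + 47\right) \left(94 + s{\left(7 \right)}\right) = \left(-12 + 77\right) \left(\left(0 \left(-5\right) + 4\right) + 47\right) \left(94 + 7^{2}\right) = 65 \left(\left(0 + 4\right) + 47\right) \left(94 + 49\right) = 65 \left(4 + 47\right) 143 = 65 \cdot 51 \cdot 143 = 3315 \cdot 143 = 474045$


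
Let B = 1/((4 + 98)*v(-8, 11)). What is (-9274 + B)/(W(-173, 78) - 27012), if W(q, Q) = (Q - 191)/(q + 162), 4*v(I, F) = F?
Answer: 5202712/15147969 ≈ 0.34346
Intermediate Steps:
v(I, F) = F/4
W(q, Q) = (-191 + Q)/(162 + q)
B = 2/561 (B = 1/((4 + 98)*((1/4)*11)) = 1/(102*(11/4)) = 1/(561/2) = 2/561 ≈ 0.0035651)
(-9274 + B)/(W(-173, 78) - 27012) = (-9274 + 2/561)/((-191 + 78)/(162 - 173) - 27012) = -5202712/(561*(-113/(-11) - 27012)) = -5202712/(561*(-1/11*(-113) - 27012)) = -5202712/(561*(113/11 - 27012)) = -5202712/(561*(-297019/11)) = -5202712/561*(-11/297019) = 5202712/15147969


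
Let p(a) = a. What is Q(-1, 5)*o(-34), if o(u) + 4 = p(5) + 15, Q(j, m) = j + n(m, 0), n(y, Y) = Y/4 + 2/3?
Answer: -16/3 ≈ -5.3333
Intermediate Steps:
n(y, Y) = ⅔ + Y/4 (n(y, Y) = Y*(¼) + 2*(⅓) = Y/4 + ⅔ = ⅔ + Y/4)
Q(j, m) = ⅔ + j (Q(j, m) = j + (⅔ + (¼)*0) = j + (⅔ + 0) = j + ⅔ = ⅔ + j)
o(u) = 16 (o(u) = -4 + (5 + 15) = -4 + 20 = 16)
Q(-1, 5)*o(-34) = (⅔ - 1)*16 = -⅓*16 = -16/3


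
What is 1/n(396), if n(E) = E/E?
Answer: 1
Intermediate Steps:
n(E) = 1
1/n(396) = 1/1 = 1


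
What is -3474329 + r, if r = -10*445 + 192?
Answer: -3478587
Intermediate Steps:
r = -4258 (r = -4450 + 192 = -4258)
-3474329 + r = -3474329 - 4258 = -3478587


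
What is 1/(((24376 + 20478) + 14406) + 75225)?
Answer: 1/134485 ≈ 7.4358e-6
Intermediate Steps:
1/(((24376 + 20478) + 14406) + 75225) = 1/((44854 + 14406) + 75225) = 1/(59260 + 75225) = 1/134485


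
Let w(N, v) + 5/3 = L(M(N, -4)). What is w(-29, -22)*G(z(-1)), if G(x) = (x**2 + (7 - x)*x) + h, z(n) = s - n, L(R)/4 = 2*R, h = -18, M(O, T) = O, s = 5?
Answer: -5608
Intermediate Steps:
L(R) = 8*R (L(R) = 4*(2*R) = 8*R)
w(N, v) = -5/3 + 8*N
z(n) = 5 - n
G(x) = -18 + x**2 + x*(7 - x) (G(x) = (x**2 + (7 - x)*x) - 18 = (x**2 + x*(7 - x)) - 18 = -18 + x**2 + x*(7 - x))
w(-29, -22)*G(z(-1)) = (-5/3 + 8*(-29))*(-18 + 7*(5 - 1*(-1))) = (-5/3 - 232)*(-18 + 7*(5 + 1)) = -701*(-18 + 7*6)/3 = -701*(-18 + 42)/3 = -701/3*24 = -5608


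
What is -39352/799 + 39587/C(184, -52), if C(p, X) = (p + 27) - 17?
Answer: 23995725/155006 ≈ 154.81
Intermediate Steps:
C(p, X) = 10 + p (C(p, X) = (27 + p) - 17 = 10 + p)
-39352/799 + 39587/C(184, -52) = -39352/799 + 39587/(10 + 184) = -39352*1/799 + 39587/194 = -39352/799 + 39587*(1/194) = -39352/799 + 39587/194 = 23995725/155006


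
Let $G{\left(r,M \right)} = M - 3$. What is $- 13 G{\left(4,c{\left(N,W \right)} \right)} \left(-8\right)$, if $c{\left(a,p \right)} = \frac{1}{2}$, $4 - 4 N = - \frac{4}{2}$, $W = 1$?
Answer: $-260$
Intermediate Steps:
$N = \frac{3}{2}$ ($N = 1 - \frac{\left(-4\right) \frac{1}{2}}{4} = 1 - - \frac{1}{2} = 1 + \frac{1}{2} = \frac{3}{2} \approx 1.5$)
$c{\left(a,p \right)} = \frac{1}{2}$
$G{\left(r,M \right)} = -3 + M$ ($G{\left(r,M \right)} = M - 3 = -3 + M$)
$- 13 G{\left(4,c{\left(N,W \right)} \right)} \left(-8\right) = - 13 \left(-3 + \frac{1}{2}\right) \left(-8\right) = \left(-13\right) \left(- \frac{5}{2}\right) \left(-8\right) = \frac{65}{2} \left(-8\right) = -260$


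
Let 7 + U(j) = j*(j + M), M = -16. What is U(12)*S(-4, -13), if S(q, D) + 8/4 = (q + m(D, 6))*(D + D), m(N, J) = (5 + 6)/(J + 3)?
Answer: -34760/9 ≈ -3862.2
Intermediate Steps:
U(j) = -7 + j*(-16 + j) (U(j) = -7 + j*(j - 16) = -7 + j*(-16 + j))
m(N, J) = 11/(3 + J)
S(q, D) = -2 + 2*D*(11/9 + q) (S(q, D) = -2 + (q + 11/(3 + 6))*(D + D) = -2 + (q + 11/9)*(2*D) = -2 + (11/9 + q)*(2*D) = -2 + 2*D*(11/9 + q))
U(12)*S(-4, -13) = (-7 + 12² - 16*12)*(-2 + (22/9)*(-13) + 2*(-13)*(-4)) = (-7 + 144 - 192)*(-2 - 286/9 + 104) = -55*632/9 = -34760/9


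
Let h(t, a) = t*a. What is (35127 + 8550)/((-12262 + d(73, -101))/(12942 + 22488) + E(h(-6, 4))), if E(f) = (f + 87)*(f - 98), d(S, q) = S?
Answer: -515825370/90775723 ≈ -5.6824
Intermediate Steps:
h(t, a) = a*t
E(f) = (-98 + f)*(87 + f) (E(f) = (87 + f)*(-98 + f) = (-98 + f)*(87 + f))
(35127 + 8550)/((-12262 + d(73, -101))/(12942 + 22488) + E(h(-6, 4))) = (35127 + 8550)/((-12262 + 73)/(12942 + 22488) + (-8526 + (4*(-6))² - 44*(-6))) = 43677/(-12189/35430 + (-8526 + (-24)² - 11*(-24))) = 43677/(-12189*1/35430 + (-8526 + 576 + 264)) = 43677/(-4063/11810 - 7686) = 43677/(-90775723/11810) = 43677*(-11810/90775723) = -515825370/90775723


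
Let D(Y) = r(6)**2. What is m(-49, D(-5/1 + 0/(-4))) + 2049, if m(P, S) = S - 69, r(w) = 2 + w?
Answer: 2044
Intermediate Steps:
D(Y) = 64 (D(Y) = (2 + 6)**2 = 8**2 = 64)
m(P, S) = -69 + S
m(-49, D(-5/1 + 0/(-4))) + 2049 = (-69 + 64) + 2049 = -5 + 2049 = 2044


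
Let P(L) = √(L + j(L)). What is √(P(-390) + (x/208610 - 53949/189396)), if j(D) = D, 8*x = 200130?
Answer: √(-286065861477830322 + 3468960362758418208*I*√195)/1316996652 ≈ 3.7259 + 3.7479*I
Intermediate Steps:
x = 100065/4 (x = (⅛)*200130 = 100065/4 ≈ 25016.)
P(L) = √2*√L (P(L) = √(L + L) = √(2*L) = √2*√L)
√(P(-390) + (x/208610 - 53949/189396)) = √(√2*√(-390) + ((100065/4)/208610 - 53949/189396)) = √(√2*(I*√390) + ((100065/4)*(1/208610) - 53949*1/189396)) = √(2*I*√195 + (20013/166888 - 17983/63132)) = √(2*I*√195 - 434421547/2633993304) = √(-434421547/2633993304 + 2*I*√195)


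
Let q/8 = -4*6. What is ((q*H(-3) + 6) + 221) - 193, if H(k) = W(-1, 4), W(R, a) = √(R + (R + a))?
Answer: 34 - 192*√2 ≈ -237.53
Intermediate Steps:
W(R, a) = √(a + 2*R)
H(k) = √2 (H(k) = √(4 + 2*(-1)) = √(4 - 2) = √2)
q = -192 (q = 8*(-4*6) = 8*(-24) = -192)
((q*H(-3) + 6) + 221) - 193 = ((-192*√2 + 6) + 221) - 193 = ((6 - 192*√2) + 221) - 193 = (227 - 192*√2) - 193 = 34 - 192*√2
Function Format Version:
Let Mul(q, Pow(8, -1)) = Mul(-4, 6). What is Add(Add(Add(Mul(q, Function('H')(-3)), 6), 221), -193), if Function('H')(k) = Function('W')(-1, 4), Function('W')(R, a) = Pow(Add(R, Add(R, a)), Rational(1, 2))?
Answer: Add(34, Mul(-192, Pow(2, Rational(1, 2)))) ≈ -237.53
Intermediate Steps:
Function('W')(R, a) = Pow(Add(a, Mul(2, R)), Rational(1, 2))
Function('H')(k) = Pow(2, Rational(1, 2)) (Function('H')(k) = Pow(Add(4, Mul(2, -1)), Rational(1, 2)) = Pow(Add(4, -2), Rational(1, 2)) = Pow(2, Rational(1, 2)))
q = -192 (q = Mul(8, Mul(-4, 6)) = Mul(8, -24) = -192)
Add(Add(Add(Mul(q, Function('H')(-3)), 6), 221), -193) = Add(Add(Add(Mul(-192, Pow(2, Rational(1, 2))), 6), 221), -193) = Add(Add(Add(6, Mul(-192, Pow(2, Rational(1, 2)))), 221), -193) = Add(Add(227, Mul(-192, Pow(2, Rational(1, 2)))), -193) = Add(34, Mul(-192, Pow(2, Rational(1, 2))))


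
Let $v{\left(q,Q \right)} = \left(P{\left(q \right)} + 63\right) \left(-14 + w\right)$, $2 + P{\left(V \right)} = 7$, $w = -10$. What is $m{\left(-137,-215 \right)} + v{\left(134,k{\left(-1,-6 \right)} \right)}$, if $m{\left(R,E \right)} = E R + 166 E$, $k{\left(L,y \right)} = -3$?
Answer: $-7867$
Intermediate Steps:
$P{\left(V \right)} = 5$ ($P{\left(V \right)} = -2 + 7 = 5$)
$m{\left(R,E \right)} = 166 E + E R$
$v{\left(q,Q \right)} = -1632$ ($v{\left(q,Q \right)} = \left(5 + 63\right) \left(-14 - 10\right) = 68 \left(-24\right) = -1632$)
$m{\left(-137,-215 \right)} + v{\left(134,k{\left(-1,-6 \right)} \right)} = - 215 \left(166 - 137\right) - 1632 = \left(-215\right) 29 - 1632 = -6235 - 1632 = -7867$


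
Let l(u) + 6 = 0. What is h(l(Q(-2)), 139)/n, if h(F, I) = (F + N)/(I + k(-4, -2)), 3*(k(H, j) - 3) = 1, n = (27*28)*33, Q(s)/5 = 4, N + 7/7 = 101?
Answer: 47/1775466 ≈ 2.6472e-5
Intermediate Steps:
N = 100 (N = -1 + 101 = 100)
Q(s) = 20 (Q(s) = 5*4 = 20)
l(u) = -6 (l(u) = -6 + 0 = -6)
n = 24948 (n = 756*33 = 24948)
k(H, j) = 10/3 (k(H, j) = 3 + (1/3)*1 = 3 + 1/3 = 10/3)
h(F, I) = (100 + F)/(10/3 + I) (h(F, I) = (F + 100)/(I + 10/3) = (100 + F)/(10/3 + I))
h(l(Q(-2)), 139)/n = (3*(100 - 6)/(10 + 3*139))/24948 = (3*94/(10 + 417))*(1/24948) = (3*94/427)*(1/24948) = (3*(1/427)*94)*(1/24948) = (282/427)*(1/24948) = 47/1775466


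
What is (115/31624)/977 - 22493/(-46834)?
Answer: 347481844687/723506806216 ≈ 0.48027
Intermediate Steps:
(115/31624)/977 - 22493/(-46834) = (115*(1/31624))*(1/977) - 22493*(-1/46834) = (115/31624)*(1/977) + 22493/46834 = 115/30896648 + 22493/46834 = 347481844687/723506806216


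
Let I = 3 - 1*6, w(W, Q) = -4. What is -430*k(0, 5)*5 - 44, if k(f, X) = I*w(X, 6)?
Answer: -25844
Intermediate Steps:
I = -3 (I = 3 - 6 = -3)
k(f, X) = 12 (k(f, X) = -3*(-4) = 12)
-430*k(0, 5)*5 - 44 = -5160*5 - 44 = -430*60 - 44 = -25800 - 44 = -25844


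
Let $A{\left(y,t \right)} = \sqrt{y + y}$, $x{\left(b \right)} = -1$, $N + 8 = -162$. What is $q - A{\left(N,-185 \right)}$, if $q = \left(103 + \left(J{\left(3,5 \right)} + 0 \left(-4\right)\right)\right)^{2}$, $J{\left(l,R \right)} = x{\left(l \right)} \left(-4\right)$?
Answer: $11449 - 2 i \sqrt{85} \approx 11449.0 - 18.439 i$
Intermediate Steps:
$N = -170$ ($N = -8 - 162 = -170$)
$J{\left(l,R \right)} = 4$ ($J{\left(l,R \right)} = \left(-1\right) \left(-4\right) = 4$)
$A{\left(y,t \right)} = \sqrt{2} \sqrt{y}$ ($A{\left(y,t \right)} = \sqrt{2 y} = \sqrt{2} \sqrt{y}$)
$q = 11449$ ($q = \left(103 + \left(4 + 0 \left(-4\right)\right)\right)^{2} = \left(103 + \left(4 + 0\right)\right)^{2} = \left(103 + 4\right)^{2} = 107^{2} = 11449$)
$q - A{\left(N,-185 \right)} = 11449 - \sqrt{2} \sqrt{-170} = 11449 - \sqrt{2} i \sqrt{170} = 11449 - 2 i \sqrt{85}$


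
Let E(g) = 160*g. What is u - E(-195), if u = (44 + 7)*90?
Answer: 35790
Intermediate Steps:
u = 4590 (u = 51*90 = 4590)
u - E(-195) = 4590 - 160*(-195) = 4590 - 1*(-31200) = 4590 + 31200 = 35790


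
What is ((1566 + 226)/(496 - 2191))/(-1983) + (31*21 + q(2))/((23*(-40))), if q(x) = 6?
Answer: -441329981/618458040 ≈ -0.71360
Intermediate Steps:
((1566 + 226)/(496 - 2191))/(-1983) + (31*21 + q(2))/((23*(-40))) = ((1566 + 226)/(496 - 2191))/(-1983) + (31*21 + 6)/((23*(-40))) = (1792/(-1695))*(-1/1983) + (651 + 6)/(-920) = (1792*(-1/1695))*(-1/1983) + 657*(-1/920) = -1792/1695*(-1/1983) - 657/920 = 1792/3361185 - 657/920 = -441329981/618458040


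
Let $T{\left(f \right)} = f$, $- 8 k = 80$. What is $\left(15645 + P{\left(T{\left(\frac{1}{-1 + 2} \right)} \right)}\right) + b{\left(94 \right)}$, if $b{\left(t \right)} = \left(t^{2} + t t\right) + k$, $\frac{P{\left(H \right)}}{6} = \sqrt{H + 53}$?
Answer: $33307 + 18 \sqrt{6} \approx 33351.0$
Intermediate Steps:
$k = -10$ ($k = \left(- \frac{1}{8}\right) 80 = -10$)
$P{\left(H \right)} = 6 \sqrt{53 + H}$ ($P{\left(H \right)} = 6 \sqrt{H + 53} = 6 \sqrt{53 + H}$)
$b{\left(t \right)} = -10 + 2 t^{2}$ ($b{\left(t \right)} = \left(t^{2} + t t\right) - 10 = \left(t^{2} + t^{2}\right) - 10 = 2 t^{2} - 10 = -10 + 2 t^{2}$)
$\left(15645 + P{\left(T{\left(\frac{1}{-1 + 2} \right)} \right)}\right) + b{\left(94 \right)} = \left(15645 + 6 \sqrt{53 + \frac{1}{-1 + 2}}\right) - \left(10 - 2 \cdot 94^{2}\right) = \left(15645 + 6 \sqrt{53 + 1^{-1}}\right) + \left(-10 + 2 \cdot 8836\right) = \left(15645 + 6 \sqrt{53 + 1}\right) + \left(-10 + 17672\right) = \left(15645 + 6 \sqrt{54}\right) + 17662 = \left(15645 + 6 \cdot 3 \sqrt{6}\right) + 17662 = \left(15645 + 18 \sqrt{6}\right) + 17662 = 33307 + 18 \sqrt{6}$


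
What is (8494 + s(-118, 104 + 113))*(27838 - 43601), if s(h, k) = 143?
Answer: -136145031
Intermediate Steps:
(8494 + s(-118, 104 + 113))*(27838 - 43601) = (8494 + 143)*(27838 - 43601) = 8637*(-15763) = -136145031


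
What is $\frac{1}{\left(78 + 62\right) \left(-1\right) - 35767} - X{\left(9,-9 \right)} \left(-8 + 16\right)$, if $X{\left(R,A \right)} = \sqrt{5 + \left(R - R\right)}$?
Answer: $- \frac{1}{35907} - 8 \sqrt{5} \approx -17.889$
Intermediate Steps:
$X{\left(R,A \right)} = \sqrt{5}$ ($X{\left(R,A \right)} = \sqrt{5 + 0} = \sqrt{5}$)
$\frac{1}{\left(78 + 62\right) \left(-1\right) - 35767} - X{\left(9,-9 \right)} \left(-8 + 16\right) = \frac{1}{\left(78 + 62\right) \left(-1\right) - 35767} - \sqrt{5} \left(-8 + 16\right) = \frac{1}{140 \left(-1\right) - 35767} - \sqrt{5} \cdot 8 = \frac{1}{-140 - 35767} - 8 \sqrt{5} = \frac{1}{-35907} - 8 \sqrt{5} = - \frac{1}{35907} - 8 \sqrt{5}$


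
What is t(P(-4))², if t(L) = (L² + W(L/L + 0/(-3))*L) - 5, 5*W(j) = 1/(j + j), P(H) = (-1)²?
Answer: 1521/100 ≈ 15.210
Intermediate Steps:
P(H) = 1
W(j) = 1/(10*j) (W(j) = 1/(5*(j + j)) = 1/(5*((2*j))) = (1/(2*j))/5 = 1/(10*j))
t(L) = -5 + L² + L/10 (t(L) = (L² + (1/(10*(L/L + 0/(-3))))*L) - 5 = (L² + (1/(10*(1 + 0*(-⅓))))*L) - 5 = (L² + (1/(10*(1 + 0)))*L) - 5 = (L² + ((⅒)/1)*L) - 5 = (L² + ((⅒)*1)*L) - 5 = (L² + L/10) - 5 = -5 + L² + L/10)
t(P(-4))² = (-5 + 1² + (⅒)*1)² = (-5 + 1 + ⅒)² = (-39/10)² = 1521/100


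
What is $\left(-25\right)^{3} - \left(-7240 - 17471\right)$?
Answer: $9086$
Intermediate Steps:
$\left(-25\right)^{3} - \left(-7240 - 17471\right) = -15625 - \left(-7240 - 17471\right) = -15625 - -24711 = -15625 + 24711 = 9086$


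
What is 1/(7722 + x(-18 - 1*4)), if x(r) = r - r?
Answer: 1/7722 ≈ 0.00012950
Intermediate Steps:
x(r) = 0
1/(7722 + x(-18 - 1*4)) = 1/(7722 + 0) = 1/7722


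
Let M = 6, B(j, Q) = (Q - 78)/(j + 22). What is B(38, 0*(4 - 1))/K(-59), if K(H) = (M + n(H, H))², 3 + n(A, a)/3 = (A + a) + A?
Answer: -13/2851560 ≈ -4.5589e-6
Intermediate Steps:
n(A, a) = -9 + 3*a + 6*A (n(A, a) = -9 + 3*((A + a) + A) = -9 + 3*(a + 2*A) = -9 + (3*a + 6*A) = -9 + 3*a + 6*A)
B(j, Q) = (-78 + Q)/(22 + j)
K(H) = (-3 + 9*H)² (K(H) = (6 + (-9 + 3*H + 6*H))² = (6 + (-9 + 9*H))² = (-3 + 9*H)²)
B(38, 0*(4 - 1))/K(-59) = ((-78 + 0*(4 - 1))/(22 + 38))/((9*(-1 + 3*(-59))²)) = ((-78 + 0*3)/60)/((9*(-1 - 177)²)) = ((-78 + 0)/60)/((9*(-178)²)) = ((1/60)*(-78))/((9*31684)) = -13/10/285156 = -13/10*1/285156 = -13/2851560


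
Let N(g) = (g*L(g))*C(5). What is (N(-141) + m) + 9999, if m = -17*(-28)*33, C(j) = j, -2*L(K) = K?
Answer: -47991/2 ≈ -23996.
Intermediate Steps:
L(K) = -K/2
N(g) = -5*g²/2 (N(g) = (g*(-g/2))*5 = -g²/2*5 = -5*g²/2)
m = 15708 (m = 476*33 = 15708)
(N(-141) + m) + 9999 = (-5/2*(-141)² + 15708) + 9999 = (-5/2*19881 + 15708) + 9999 = (-99405/2 + 15708) + 9999 = -67989/2 + 9999 = -47991/2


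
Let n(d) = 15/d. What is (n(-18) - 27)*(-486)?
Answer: 13527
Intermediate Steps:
(n(-18) - 27)*(-486) = (15/(-18) - 27)*(-486) = (15*(-1/18) - 27)*(-486) = (-5/6 - 27)*(-486) = -167/6*(-486) = 13527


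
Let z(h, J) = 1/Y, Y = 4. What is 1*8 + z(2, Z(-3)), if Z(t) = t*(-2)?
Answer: 33/4 ≈ 8.2500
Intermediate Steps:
Z(t) = -2*t
z(h, J) = ¼ (z(h, J) = 1/4 = ¼)
1*8 + z(2, Z(-3)) = 1*8 + ¼ = 8 + ¼ = 33/4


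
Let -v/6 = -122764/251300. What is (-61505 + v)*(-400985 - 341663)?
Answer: 2869493455544392/62825 ≈ 4.5674e+10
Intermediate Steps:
v = 184146/62825 (v = -(-736584)/251300 = -6*(-30691/62825) = 184146/62825 ≈ 2.9311)
(-61505 + v)*(-400985 - 341663) = (-61505 + 184146/62825)*(-400985 - 341663) = -3863867479/62825*(-742648) = 2869493455544392/62825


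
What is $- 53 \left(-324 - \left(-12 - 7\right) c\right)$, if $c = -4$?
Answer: $21200$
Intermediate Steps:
$- 53 \left(-324 - \left(-12 - 7\right) c\right) = - 53 \left(-324 - \left(-12 - 7\right) \left(-4\right)\right) = - 53 \left(-324 - \left(-19\right) \left(-4\right)\right) = - 53 \left(-324 - 76\right) = \left(-53\right) \left(-400\right) = 21200$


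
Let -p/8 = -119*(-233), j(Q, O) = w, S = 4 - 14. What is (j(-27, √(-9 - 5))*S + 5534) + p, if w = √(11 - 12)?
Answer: -216282 - 10*I ≈ -2.1628e+5 - 10.0*I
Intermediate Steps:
S = -10
w = I (w = √(-1) = I ≈ 1.0*I)
j(Q, O) = I
p = -221816 (p = -(-952)*(-233) = -8*27727 = -221816)
(j(-27, √(-9 - 5))*S + 5534) + p = (I*(-10) + 5534) - 221816 = (-10*I + 5534) - 221816 = (5534 - 10*I) - 221816 = -216282 - 10*I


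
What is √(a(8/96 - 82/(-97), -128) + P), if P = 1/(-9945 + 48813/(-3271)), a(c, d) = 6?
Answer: √1592051228306679/16289454 ≈ 2.4495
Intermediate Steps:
P = -3271/32578908 (P = 1/(-9945 + 48813*(-1/3271)) = 1/(-9945 - 48813/3271) = 1/(-32578908/3271) = -3271/32578908 ≈ -0.00010040)
√(a(8/96 - 82/(-97), -128) + P) = √(6 - 3271/32578908) = √(195470177/32578908) = √1592051228306679/16289454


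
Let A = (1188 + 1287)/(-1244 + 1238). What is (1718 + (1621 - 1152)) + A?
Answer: 3549/2 ≈ 1774.5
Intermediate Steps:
A = -825/2 (A = 2475/(-6) = 2475*(-⅙) = -825/2 ≈ -412.50)
(1718 + (1621 - 1152)) + A = (1718 + (1621 - 1152)) - 825/2 = (1718 + 469) - 825/2 = 2187 - 825/2 = 3549/2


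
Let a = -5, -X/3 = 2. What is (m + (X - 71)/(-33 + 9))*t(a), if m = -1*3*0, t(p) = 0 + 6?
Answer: 77/4 ≈ 19.250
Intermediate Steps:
X = -6 (X = -3*2 = -6)
t(p) = 6
m = 0 (m = -3*0 = 0)
(m + (X - 71)/(-33 + 9))*t(a) = (0 + (-6 - 71)/(-33 + 9))*6 = (0 - 77/(-24))*6 = (0 - 77*(-1/24))*6 = (0 + 77/24)*6 = (77/24)*6 = 77/4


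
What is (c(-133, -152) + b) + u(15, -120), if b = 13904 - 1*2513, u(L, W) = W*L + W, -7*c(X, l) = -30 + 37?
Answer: 9470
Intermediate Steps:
c(X, l) = -1 (c(X, l) = -(-30 + 37)/7 = -1/7*7 = -1)
u(L, W) = W + L*W (u(L, W) = L*W + W = W + L*W)
b = 11391 (b = 13904 - 2513 = 11391)
(c(-133, -152) + b) + u(15, -120) = (-1 + 11391) - 120*(1 + 15) = 11390 - 120*16 = 11390 - 1920 = 9470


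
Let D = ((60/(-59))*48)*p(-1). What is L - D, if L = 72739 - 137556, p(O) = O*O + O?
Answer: -64817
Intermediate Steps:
p(O) = O + O² (p(O) = O² + O = O + O²)
L = -64817
D = 0 (D = ((60/(-59))*48)*(-(1 - 1)) = ((60*(-1/59))*48)*(-1*0) = -60/59*48*0 = -2880/59*0 = 0)
L - D = -64817 - 1*0 = -64817 + 0 = -64817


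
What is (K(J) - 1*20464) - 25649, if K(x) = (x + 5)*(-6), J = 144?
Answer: -47007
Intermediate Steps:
K(x) = -30 - 6*x (K(x) = (5 + x)*(-6) = -30 - 6*x)
(K(J) - 1*20464) - 25649 = ((-30 - 6*144) - 1*20464) - 25649 = ((-30 - 864) - 20464) - 25649 = (-894 - 20464) - 25649 = -21358 - 25649 = -47007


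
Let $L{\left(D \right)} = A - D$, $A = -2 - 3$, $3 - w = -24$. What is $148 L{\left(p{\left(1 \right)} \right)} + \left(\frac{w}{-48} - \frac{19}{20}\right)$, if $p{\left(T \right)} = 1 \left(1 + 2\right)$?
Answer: $- \frac{94841}{80} \approx -1185.5$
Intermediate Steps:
$w = 27$ ($w = 3 - -24 = 3 + 24 = 27$)
$A = -5$
$p{\left(T \right)} = 3$ ($p{\left(T \right)} = 1 \cdot 3 = 3$)
$L{\left(D \right)} = -5 - D$
$148 L{\left(p{\left(1 \right)} \right)} + \left(\frac{w}{-48} - \frac{19}{20}\right) = 148 \left(-5 - 3\right) + \left(\frac{27}{-48} - \frac{19}{20}\right) = 148 \left(-5 - 3\right) + \left(27 \left(- \frac{1}{48}\right) - \frac{19}{20}\right) = 148 \left(-8\right) - \frac{121}{80} = -1184 - \frac{121}{80} = - \frac{94841}{80}$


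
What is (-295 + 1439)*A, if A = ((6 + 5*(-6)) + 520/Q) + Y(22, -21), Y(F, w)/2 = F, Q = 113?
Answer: 3180320/113 ≈ 28144.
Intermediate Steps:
Y(F, w) = 2*F
A = 2780/113 (A = ((6 + 5*(-6)) + 520/113) + 2*22 = ((6 - 30) + 520*(1/113)) + 44 = (-24 + 520/113) + 44 = -2192/113 + 44 = 2780/113 ≈ 24.602)
(-295 + 1439)*A = (-295 + 1439)*(2780/113) = 1144*(2780/113) = 3180320/113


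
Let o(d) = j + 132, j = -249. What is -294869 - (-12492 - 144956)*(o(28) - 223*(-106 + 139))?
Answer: -1177376117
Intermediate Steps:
o(d) = -117 (o(d) = -249 + 132 = -117)
-294869 - (-12492 - 144956)*(o(28) - 223*(-106 + 139)) = -294869 - (-12492 - 144956)*(-117 - 223*(-106 + 139)) = -294869 - (-157448)*(-117 - 223*33) = -294869 - (-157448)*(-117 - 7359) = -294869 - (-157448)*(-7476) = -294869 - 1*1177081248 = -294869 - 1177081248 = -1177376117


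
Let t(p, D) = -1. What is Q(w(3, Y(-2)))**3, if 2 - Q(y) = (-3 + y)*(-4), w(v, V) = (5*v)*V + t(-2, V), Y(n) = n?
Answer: -2406104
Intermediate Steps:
w(v, V) = -1 + 5*V*v (w(v, V) = (5*v)*V - 1 = 5*V*v - 1 = -1 + 5*V*v)
Q(y) = -10 + 4*y (Q(y) = 2 - (-3 + y)*(-4) = 2 - (12 - 4*y) = 2 + (-12 + 4*y) = -10 + 4*y)
Q(w(3, Y(-2)))**3 = (-10 + 4*(-1 + 5*(-2)*3))**3 = (-10 + 4*(-1 - 30))**3 = (-10 + 4*(-31))**3 = (-10 - 124)**3 = (-134)**3 = -2406104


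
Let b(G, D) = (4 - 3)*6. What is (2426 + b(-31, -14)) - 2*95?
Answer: 2242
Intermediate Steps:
b(G, D) = 6 (b(G, D) = 1*6 = 6)
(2426 + b(-31, -14)) - 2*95 = (2426 + 6) - 2*95 = 2432 - 190 = 2242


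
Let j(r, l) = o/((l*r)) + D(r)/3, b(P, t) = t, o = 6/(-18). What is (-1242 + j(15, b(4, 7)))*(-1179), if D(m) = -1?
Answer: 51265016/35 ≈ 1.4647e+6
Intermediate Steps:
o = -⅓ (o = 6*(-1/18) = -⅓ ≈ -0.33333)
j(r, l) = -⅓ - 1/(3*l*r) (j(r, l) = -1/(l*r)/3 - 1/3 = -1/(3*l*r) - 1*⅓ = -1/(3*l*r) - ⅓ = -⅓ - 1/(3*l*r))
(-1242 + j(15, b(4, 7)))*(-1179) = (-1242 + (⅓)*(-1 - 1*7*15)/(7*15))*(-1179) = (-1242 + (⅓)*(⅐)*(1/15)*(-1 - 105))*(-1179) = (-1242 + (⅓)*(⅐)*(1/15)*(-106))*(-1179) = (-1242 - 106/315)*(-1179) = -391336/315*(-1179) = 51265016/35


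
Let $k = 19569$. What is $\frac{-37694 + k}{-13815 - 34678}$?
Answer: $\frac{18125}{48493} \approx 0.37377$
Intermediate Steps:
$\frac{-37694 + k}{-13815 - 34678} = \frac{-37694 + 19569}{-13815 - 34678} = - \frac{18125}{-48493} = \left(-18125\right) \left(- \frac{1}{48493}\right) = \frac{18125}{48493}$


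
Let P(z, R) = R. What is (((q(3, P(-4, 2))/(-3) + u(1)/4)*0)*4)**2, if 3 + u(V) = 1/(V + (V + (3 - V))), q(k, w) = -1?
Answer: 0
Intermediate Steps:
u(V) = -3 + 1/(3 + V) (u(V) = -3 + 1/(V + (V + (3 - V))) = -3 + 1/(V + 3) = -3 + 1/(3 + V))
(((q(3, P(-4, 2))/(-3) + u(1)/4)*0)*4)**2 = (((-1/(-3) + ((-8 - 3*1)/(3 + 1))/4)*0)*4)**2 = (((-1*(-1/3) + ((-8 - 3)/4)*(1/4))*0)*4)**2 = (((1/3 + ((1/4)*(-11))*(1/4))*0)*4)**2 = (((1/3 - 11/4*1/4)*0)*4)**2 = (((1/3 - 11/16)*0)*4)**2 = (-17/48*0*4)**2 = (0*4)**2 = 0**2 = 0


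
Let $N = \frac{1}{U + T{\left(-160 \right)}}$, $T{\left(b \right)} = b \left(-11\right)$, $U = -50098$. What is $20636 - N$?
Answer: $\frac{997502969}{48338} \approx 20636.0$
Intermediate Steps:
$T{\left(b \right)} = - 11 b$
$N = - \frac{1}{48338}$ ($N = \frac{1}{-50098 - -1760} = \frac{1}{-50098 + 1760} = \frac{1}{-48338} = - \frac{1}{48338} \approx -2.0688 \cdot 10^{-5}$)
$20636 - N = 20636 - - \frac{1}{48338} = 20636 + \frac{1}{48338} = \frac{997502969}{48338}$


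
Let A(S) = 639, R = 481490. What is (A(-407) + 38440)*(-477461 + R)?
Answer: 157449291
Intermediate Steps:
(A(-407) + 38440)*(-477461 + R) = (639 + 38440)*(-477461 + 481490) = 39079*4029 = 157449291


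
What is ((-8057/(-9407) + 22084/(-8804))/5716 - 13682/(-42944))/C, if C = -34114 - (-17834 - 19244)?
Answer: 67407408338201/627672148761294208 ≈ 0.00010739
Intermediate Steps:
C = 2964 (C = -34114 - 1*(-37078) = -34114 + 37078 = 2964)
((-8057/(-9407) + 22084/(-8804))/5716 - 13682/(-42944))/C = ((-8057/(-9407) + 22084/(-8804))/5716 - 13682/(-42944))/2964 = ((-8057*(-1/9407) + 22084*(-1/8804))*(1/5716) - 13682*(-1/42944))*(1/2964) = ((8057/9407 - 5521/2201)*(1/5716) + 6841/21472)*(1/2964) = (-34202590/20704807*1/5716 + 6841/21472)*(1/2964) = (-17101295/59174338406 + 6841/21472)*(1/2964) = (202222225014603/635295697126816)*(1/2964) = 67407408338201/627672148761294208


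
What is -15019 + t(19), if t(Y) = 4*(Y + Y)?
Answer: -14867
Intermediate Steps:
t(Y) = 8*Y (t(Y) = 4*(2*Y) = 8*Y)
-15019 + t(19) = -15019 + 8*19 = -15019 + 152 = -14867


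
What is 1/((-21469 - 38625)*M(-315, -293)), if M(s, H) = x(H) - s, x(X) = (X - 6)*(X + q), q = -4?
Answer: -1/5355457092 ≈ -1.8673e-10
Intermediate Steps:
x(X) = (-6 + X)*(-4 + X) (x(X) = (X - 6)*(X - 4) = (-6 + X)*(-4 + X))
M(s, H) = 24 + H**2 - s - 10*H (M(s, H) = (24 + H**2 - 10*H) - s = 24 + H**2 - s - 10*H)
1/((-21469 - 38625)*M(-315, -293)) = 1/((-21469 - 38625)*(24 + (-293)**2 - 1*(-315) - 10*(-293))) = 1/((-60094)*(24 + 85849 + 315 + 2930)) = -1/60094/89118 = -1/60094*1/89118 = -1/5355457092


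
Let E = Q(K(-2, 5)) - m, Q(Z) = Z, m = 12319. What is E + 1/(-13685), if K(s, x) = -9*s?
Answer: -168339186/13685 ≈ -12301.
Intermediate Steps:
E = -12301 (E = -9*(-2) - 1*12319 = 18 - 12319 = -12301)
E + 1/(-13685) = -12301 + 1/(-13685) = -12301 - 1/13685 = -168339186/13685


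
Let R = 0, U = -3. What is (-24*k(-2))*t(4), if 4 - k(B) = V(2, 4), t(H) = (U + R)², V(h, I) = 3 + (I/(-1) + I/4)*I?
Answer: -2808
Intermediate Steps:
V(h, I) = 3 - 3*I²/4 (V(h, I) = 3 + (I*(-1) + I*(¼))*I = 3 + (-I + I/4)*I = 3 + (-3*I/4)*I = 3 - 3*I²/4)
t(H) = 9 (t(H) = (-3 + 0)² = (-3)² = 9)
k(B) = 13 (k(B) = 4 - (3 - ¾*4²) = 4 - (3 - ¾*16) = 4 - (3 - 12) = 4 - 1*(-9) = 4 + 9 = 13)
(-24*k(-2))*t(4) = -24*13*9 = -312*9 = -2808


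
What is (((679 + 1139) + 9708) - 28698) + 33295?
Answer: 16123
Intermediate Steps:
(((679 + 1139) + 9708) - 28698) + 33295 = ((1818 + 9708) - 28698) + 33295 = (11526 - 28698) + 33295 = -17172 + 33295 = 16123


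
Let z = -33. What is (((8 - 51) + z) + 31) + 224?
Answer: 179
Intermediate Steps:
(((8 - 51) + z) + 31) + 224 = (((8 - 51) - 33) + 31) + 224 = ((-43 - 33) + 31) + 224 = (-76 + 31) + 224 = -45 + 224 = 179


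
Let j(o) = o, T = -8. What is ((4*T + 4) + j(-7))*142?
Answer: -4970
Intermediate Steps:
((4*T + 4) + j(-7))*142 = ((4*(-8) + 4) - 7)*142 = ((-32 + 4) - 7)*142 = (-28 - 7)*142 = -35*142 = -4970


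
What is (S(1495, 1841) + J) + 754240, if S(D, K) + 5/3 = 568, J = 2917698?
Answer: 11017513/3 ≈ 3.6725e+6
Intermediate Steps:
S(D, K) = 1699/3 (S(D, K) = -5/3 + 568 = 1699/3)
(S(1495, 1841) + J) + 754240 = (1699/3 + 2917698) + 754240 = 8754793/3 + 754240 = 11017513/3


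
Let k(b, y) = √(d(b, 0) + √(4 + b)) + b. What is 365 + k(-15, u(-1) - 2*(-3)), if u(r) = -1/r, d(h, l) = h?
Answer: 350 + √(-15 + I*√11) ≈ 350.43 + 3.8963*I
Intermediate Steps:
k(b, y) = b + √(b + √(4 + b)) (k(b, y) = √(b + √(4 + b)) + b = b + √(b + √(4 + b)))
365 + k(-15, u(-1) - 2*(-3)) = 365 + (-15 + √(-15 + √(4 - 15))) = 365 + (-15 + √(-15 + √(-11))) = 365 + (-15 + √(-15 + I*√11)) = 350 + √(-15 + I*√11)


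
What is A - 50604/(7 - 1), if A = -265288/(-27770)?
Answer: -116973446/13885 ≈ -8424.5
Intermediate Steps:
A = 132644/13885 (A = -265288*(-1/27770) = 132644/13885 ≈ 9.5530)
A - 50604/(7 - 1) = 132644/13885 - 50604/(7 - 1) = 132644/13885 - 50604/6 = 132644/13885 + (⅙)*(-50604) = 132644/13885 - 8434 = -116973446/13885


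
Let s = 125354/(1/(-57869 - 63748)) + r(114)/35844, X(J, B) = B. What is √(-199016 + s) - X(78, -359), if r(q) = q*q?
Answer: 359 + 5*I*√5440873000381217/2987 ≈ 359.0 + 1.2347e+5*I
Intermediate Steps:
r(q) = q²
s = -45537344946483/2987 (s = 125354/(1/(-57869 - 63748)) + 114²/35844 = 125354/(1/(-121617)) + 12996*(1/35844) = 125354/(-1/121617) + 1083/2987 = 125354*(-121617) + 1083/2987 = -15245177418 + 1083/2987 = -45537344946483/2987 ≈ -1.5245e+10)
√(-199016 + s) - X(78, -359) = √(-199016 - 45537344946483/2987) - 1*(-359) = √(-45537939407275/2987) + 359 = 5*I*√5440873000381217/2987 + 359 = 359 + 5*I*√5440873000381217/2987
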